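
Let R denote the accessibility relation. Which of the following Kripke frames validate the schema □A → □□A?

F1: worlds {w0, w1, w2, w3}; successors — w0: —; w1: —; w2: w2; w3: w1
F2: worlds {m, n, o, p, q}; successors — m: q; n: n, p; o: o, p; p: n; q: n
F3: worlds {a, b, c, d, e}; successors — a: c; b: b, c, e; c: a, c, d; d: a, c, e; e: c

F1

The schema corresponds to transitivity: ∀x ∀y ∀z (Rxy ∧ Ryz → Rxz).
F1: ✓.
F2: fails — Rop and Rpn but not Ron.
F3: fails — Rbc and Rcd but not Rbd.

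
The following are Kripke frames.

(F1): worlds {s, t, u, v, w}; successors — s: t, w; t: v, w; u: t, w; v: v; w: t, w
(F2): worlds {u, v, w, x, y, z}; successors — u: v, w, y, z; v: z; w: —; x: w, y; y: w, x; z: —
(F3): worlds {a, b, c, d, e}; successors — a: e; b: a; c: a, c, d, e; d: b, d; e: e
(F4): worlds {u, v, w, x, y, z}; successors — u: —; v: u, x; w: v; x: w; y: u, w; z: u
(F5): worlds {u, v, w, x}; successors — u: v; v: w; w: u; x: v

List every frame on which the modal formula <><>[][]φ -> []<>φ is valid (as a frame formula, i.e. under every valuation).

This is the axiom for a generalized confluence (Geach) condition; its first-order frame correspondent is forall x forall y forall z ((x R^2 y & xRz) -> exists w (y R^2 w & zRw)).
(F1): fails — sR²v, sRw but no w* with vR²w* and wRw*.
(F2): fails — uR²w, uRv but no t with wR²t and vRt.
(F3): fails — cR²a, cRd but no w with aR²w and dRw.
(F4): fails — vR²w, vRu but no t with wR²t and uRt.
(F5): fails — uR²w, uRv but no t with wR²t and vRt.
Valid on no frame.

none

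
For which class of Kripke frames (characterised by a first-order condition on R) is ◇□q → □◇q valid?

convergence

Suppose ◇□q→□◇q is valid. Take Rxy, Rxz and set V(q)={w : Ryw}. Then □q at y so ◇□q at x, so □◇q at x, so ◇q at z, giving w with Rzw and Ryw.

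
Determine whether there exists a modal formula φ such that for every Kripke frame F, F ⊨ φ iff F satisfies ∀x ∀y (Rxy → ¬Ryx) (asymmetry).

No

Modal frame validity is preserved under surjective bounded morphisms.
The 3-cycle (worlds w0,w1,w2 with w0→w1→w2→w0) is asymmetric. Mapping every world to a single reflexive point • is a surjective bounded morphism, and the reflexive point is not asymmetric (R•• but asymmetry requires ¬R••).
So no modal formula (or set of formulas) defines exactly the asymmetric frames.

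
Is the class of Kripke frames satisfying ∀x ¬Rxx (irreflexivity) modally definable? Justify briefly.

Not modally definable

Modal frame validity is preserved under surjective bounded morphisms.
The 2-cycle (worlds 0,1 with 0→1→0) is irreflexive, and the map sending every world to a single reflexive point • is a surjective bounded morphism (forth: every edge maps to (•,•); back: every world has a successor). So any modal formula valid on the 2-cycle is also valid on the reflexive point, which is not irreflexive.
Hence irreflexivity is not modally definable.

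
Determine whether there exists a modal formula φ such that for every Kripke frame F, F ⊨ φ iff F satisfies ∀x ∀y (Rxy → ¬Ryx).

No

Any modally definable frame class is closed under surjective bounded morphisms.
The 5-cycle (worlds w0,w1,w2,w3,w4 with w0→w1→w2→w3→w4→w0) is asymmetric. Mapping every world to a single reflexive point • is a surjective bounded morphism, and the reflexive point is not asymmetric (R•• but asymmetry requires ¬R••).
So the class is not modally definable.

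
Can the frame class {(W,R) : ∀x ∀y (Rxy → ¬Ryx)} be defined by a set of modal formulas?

No — not modally definable

Any modally definable frame class is closed under surjective bounded morphisms.
The 4-cycle (worlds a,b,c,d with a→b→c→d→a) is asymmetric. Mapping every world to a single reflexive point • is a surjective bounded morphism, and the reflexive point is not asymmetric (R•• but asymmetry requires ¬R••).
Hence asymmetry is not modally definable.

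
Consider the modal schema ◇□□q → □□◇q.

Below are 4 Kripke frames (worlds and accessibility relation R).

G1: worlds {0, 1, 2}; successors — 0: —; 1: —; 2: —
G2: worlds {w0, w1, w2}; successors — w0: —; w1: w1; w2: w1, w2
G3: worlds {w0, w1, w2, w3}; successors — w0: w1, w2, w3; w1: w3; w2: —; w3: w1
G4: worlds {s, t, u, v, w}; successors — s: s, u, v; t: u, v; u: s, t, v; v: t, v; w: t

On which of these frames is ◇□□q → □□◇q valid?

G1, G2, G4

The schema corresponds to a generalized confluence (Geach) condition: ∀x ∀y ∀z ((xRy ∧ xR²z) → ∃w (yR²w ∧ zRw)).
G1: holds.
G2: holds.
G3: fails — w0Rw1, w0R²w1 but no w with w1R²w and w1Rw.
G4: holds.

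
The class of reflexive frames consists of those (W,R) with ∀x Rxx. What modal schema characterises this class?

□p → p

This is reflexivity; the standard corresponding axiom is T: □p → p.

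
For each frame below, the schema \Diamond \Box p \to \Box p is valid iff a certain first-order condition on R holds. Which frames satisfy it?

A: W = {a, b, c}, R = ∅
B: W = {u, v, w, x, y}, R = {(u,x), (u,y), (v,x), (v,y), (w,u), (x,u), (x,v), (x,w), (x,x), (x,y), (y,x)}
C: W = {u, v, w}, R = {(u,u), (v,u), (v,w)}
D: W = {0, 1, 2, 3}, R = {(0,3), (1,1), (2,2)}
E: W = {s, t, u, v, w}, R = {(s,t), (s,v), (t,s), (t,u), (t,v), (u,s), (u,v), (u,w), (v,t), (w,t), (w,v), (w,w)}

A

The schema corresponds to the Euclidean property: \forall x \forall y \forall z (Rxy \wedge Rxz \to Ryz).
A: condition met.
B: fails — Ruy and Ruy but not Ryy.
C: fails — Rvu and Rvw but not Ruw.
D: fails — R03 and R03 but not R33.
E: fails — Rsv and Rsv but not Rvv.
Valid on: A.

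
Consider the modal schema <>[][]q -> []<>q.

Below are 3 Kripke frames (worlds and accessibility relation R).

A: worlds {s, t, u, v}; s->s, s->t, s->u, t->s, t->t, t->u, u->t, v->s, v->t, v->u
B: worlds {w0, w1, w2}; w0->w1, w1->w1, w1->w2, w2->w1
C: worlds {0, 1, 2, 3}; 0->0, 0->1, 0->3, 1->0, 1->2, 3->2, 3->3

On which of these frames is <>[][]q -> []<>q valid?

A, B

The schema corresponds to a generalized confluence (Geach) condition: forall x forall y forall z ((xRy & xRz) -> exists w (y R^2 w & zRw)).
A: holds.
B: holds.
C: fails — 1R0, 1R2 but no w with 0R²w and 2Rw.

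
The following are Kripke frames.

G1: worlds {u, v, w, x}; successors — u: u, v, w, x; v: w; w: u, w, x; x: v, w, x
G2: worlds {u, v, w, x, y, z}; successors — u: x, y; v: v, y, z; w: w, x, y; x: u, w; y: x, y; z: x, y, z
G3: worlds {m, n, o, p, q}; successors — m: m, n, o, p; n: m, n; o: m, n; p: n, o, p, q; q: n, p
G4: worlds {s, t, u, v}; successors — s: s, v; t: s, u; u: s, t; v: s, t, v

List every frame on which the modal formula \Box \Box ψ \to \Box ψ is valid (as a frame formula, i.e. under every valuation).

This is the axiom for density; its first-order frame correspondent is \forall x \forall y (Rxy \to \exists z (Rxz \wedge Rzy)).
G1: holds.
G2: fails — Rxu but no t with Rxt and Rtu.
G3: holds.
G4: fails — Rut but no z with Ruz and Rzt.
Valid on: G1, G3.

G1, G3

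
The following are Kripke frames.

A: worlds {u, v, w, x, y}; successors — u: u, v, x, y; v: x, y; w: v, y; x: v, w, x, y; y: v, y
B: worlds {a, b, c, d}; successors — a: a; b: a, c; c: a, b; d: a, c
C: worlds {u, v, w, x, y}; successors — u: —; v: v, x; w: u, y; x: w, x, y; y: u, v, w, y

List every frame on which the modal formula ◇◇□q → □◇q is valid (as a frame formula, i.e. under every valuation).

A, B

This is the axiom for a generalized confluence (Geach) condition; its first-order frame correspondent is ∀x ∀y ∀z ((xR²y ∧ xRz) → ∃w (yRw ∧ zRw)).
A: condition met.
B: condition met.
C: fails — vR²w, vRv but no t with wRt and vRt.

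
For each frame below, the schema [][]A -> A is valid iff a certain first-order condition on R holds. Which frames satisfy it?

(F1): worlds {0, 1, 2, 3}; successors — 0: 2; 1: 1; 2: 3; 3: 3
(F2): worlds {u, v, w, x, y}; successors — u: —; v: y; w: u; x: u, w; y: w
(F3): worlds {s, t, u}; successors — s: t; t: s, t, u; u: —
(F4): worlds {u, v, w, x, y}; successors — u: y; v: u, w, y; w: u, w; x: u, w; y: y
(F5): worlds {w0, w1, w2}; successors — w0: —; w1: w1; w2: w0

none

The schema corresponds to a generalized confluence (Geach) condition: forall x exists w (x R^2 w & x = w).
(F1): fails — at 0 but no w with 0R²w and 0=w.
(F2): fails — at u but no t with uR²t and u=t.
(F3): fails — at u but no w with uR²w and u=w.
(F4): fails — at u but no t with uR²t and u=t.
(F5): fails — at w0 but no w with w0R²w and w0=w.
Valid on no frame.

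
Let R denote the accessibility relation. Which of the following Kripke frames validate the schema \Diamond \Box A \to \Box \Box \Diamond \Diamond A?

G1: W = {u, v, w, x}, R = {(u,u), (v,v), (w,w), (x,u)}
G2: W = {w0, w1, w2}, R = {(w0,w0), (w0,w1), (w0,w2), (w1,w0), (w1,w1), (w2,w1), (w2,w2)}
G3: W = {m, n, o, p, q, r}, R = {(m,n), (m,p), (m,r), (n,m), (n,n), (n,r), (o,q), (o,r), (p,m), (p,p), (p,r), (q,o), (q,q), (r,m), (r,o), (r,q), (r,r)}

Frame correspondent (Sahlqvist): \forall x \forall y \forall z ((xRy \wedge x R^2 z) \to \exists w (yRw \wedge z R^2 w)) — i.e. a generalized confluence (Geach) condition.
G1: satisfies the condition.
G2: satisfies the condition.
G3: satisfies the condition.

G1, G2, G3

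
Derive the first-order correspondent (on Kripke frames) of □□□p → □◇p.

∀x ∀z (xRz → ∃w (xR³w ∧ zRw))

This is a Sahlqvist (Geach-type) schema ◇^0□^3p → □^1◇^1p.
First-order correspondent: ∀x ∀z (xRz → ∃w (xR³w ∧ zRw)).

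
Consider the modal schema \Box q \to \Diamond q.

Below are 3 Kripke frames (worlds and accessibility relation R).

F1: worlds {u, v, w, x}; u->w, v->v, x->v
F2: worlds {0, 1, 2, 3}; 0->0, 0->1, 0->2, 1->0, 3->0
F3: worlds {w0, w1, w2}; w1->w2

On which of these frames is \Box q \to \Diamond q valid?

The schema corresponds to seriality: \forall x \exists y Rxy.
F1: fails — world w has no successor.
F2: fails — world 2 has no successor.
F3: fails — world w0 has no successor.

none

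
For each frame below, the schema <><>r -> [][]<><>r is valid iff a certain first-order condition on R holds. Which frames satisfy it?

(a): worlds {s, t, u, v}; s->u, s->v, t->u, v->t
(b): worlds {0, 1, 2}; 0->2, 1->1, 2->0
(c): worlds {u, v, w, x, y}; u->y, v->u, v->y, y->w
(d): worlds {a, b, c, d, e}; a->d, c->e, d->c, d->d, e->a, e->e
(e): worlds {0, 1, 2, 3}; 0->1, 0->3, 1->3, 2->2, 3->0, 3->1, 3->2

Frame correspondent (Sahlqvist): forall x forall y forall z ((x R^2 y & x R^2 z) -> exists w (y = w & z R^2 w)) — i.e. a generalized confluence (Geach) condition.
(a): fails — sR²t, sR²t but no w with t=w and tR²w.
(b): ✓.
(c): fails — uR²w, uR²w but no t with w=t and wR²t.
(d): fails — aR²c, aR²c but no w with c=w and cR²w.
(e): fails — 0R²0, 0R²2 but no w with 0=w and 2R²w.

(b)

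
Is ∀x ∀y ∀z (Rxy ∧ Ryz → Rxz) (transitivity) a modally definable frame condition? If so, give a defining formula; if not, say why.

Definable; □q → □□q defines it

This is a Sahlqvist condition; the 4 axiom □q → □□q defines it.
Suppose □q→□□q is valid. Take Rxy, Ryz and set V(q)={w : Rxw}. Then □q at x, so □□q at x, so □q at y, so q at z, i.e. Rxz.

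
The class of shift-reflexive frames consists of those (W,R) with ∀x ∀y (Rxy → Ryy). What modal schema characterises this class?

□(□ψ → ψ)

A defining formula is □(□ψ → ψ) (the T□ axiom).
Suppose □(□ψ→ψ) is valid. Take Rxy and set V(ψ)={w : Ryw}. Then at y, □ψ holds; since □(□ψ→ψ) at x, □ψ→ψ at y, so ψ at y, i.e. Ryy.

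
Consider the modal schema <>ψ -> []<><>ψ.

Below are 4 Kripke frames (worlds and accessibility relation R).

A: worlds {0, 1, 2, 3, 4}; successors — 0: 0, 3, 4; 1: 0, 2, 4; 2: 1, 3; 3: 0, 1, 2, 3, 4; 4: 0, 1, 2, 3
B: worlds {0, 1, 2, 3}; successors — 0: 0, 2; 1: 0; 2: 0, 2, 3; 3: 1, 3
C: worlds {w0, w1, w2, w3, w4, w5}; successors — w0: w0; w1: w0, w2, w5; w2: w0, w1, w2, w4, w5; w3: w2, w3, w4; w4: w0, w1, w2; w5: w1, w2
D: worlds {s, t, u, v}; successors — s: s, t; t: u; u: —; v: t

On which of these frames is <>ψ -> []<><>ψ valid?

A

The schema corresponds to a generalized confluence (Geach) condition: forall x forall y forall z ((xRy & xRz) -> exists w (y = w & z R^2 w)).
A: satisfies the condition.
B: fails — 2R2, 2R3 but no w with 2=w and 3R²w.
C: fails — w1Rw2, w1Rw0 but no w with w2=w and w0R²w.
D: fails — sRs, sRt but no w with s=w and tR²w.
Valid on: A.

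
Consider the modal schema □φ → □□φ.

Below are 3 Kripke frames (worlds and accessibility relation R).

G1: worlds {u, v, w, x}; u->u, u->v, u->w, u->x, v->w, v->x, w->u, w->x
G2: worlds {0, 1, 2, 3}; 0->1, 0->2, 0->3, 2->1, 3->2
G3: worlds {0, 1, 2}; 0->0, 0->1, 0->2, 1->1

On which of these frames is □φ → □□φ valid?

G3

Frame correspondent (Sahlqvist): ∀x ∀y ∀z (Rxy ∧ Ryz → Rxz) — i.e. transitivity.
G1: fails — Rwu and Ruv but not Rwv.
G2: fails — R32 and R21 but not R31.
G3: condition met.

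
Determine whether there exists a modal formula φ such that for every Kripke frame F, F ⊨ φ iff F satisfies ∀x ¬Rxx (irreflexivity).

If a class were modally definable it would be closed under surjective bounded morphisms (Goldblatt–Thomason).
The 4-cycle (worlds s,t,u,v with s→t→u→v→s) is irreflexive, and the map sending every world to a single reflexive point • is a surjective bounded morphism (forth: every edge maps to (•,•); back: every world has a successor). So any modal formula valid on the 4-cycle is also valid on the reflexive point, which is not irreflexive.
So no modal formula (or set of formulas) defines exactly the irreflexive frames.

Not definable by any modal formula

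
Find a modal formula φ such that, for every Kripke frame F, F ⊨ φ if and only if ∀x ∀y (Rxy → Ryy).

A defining formula is □(□q → q) (the T□ axiom).
Suppose □(□q→q) is valid. Take Rxy and set V(q)={w : Ryw}. Then at y, □q holds; since □(□q→q) at x, □q→q at y, so q at y, i.e. Ryy.

□(□q → q)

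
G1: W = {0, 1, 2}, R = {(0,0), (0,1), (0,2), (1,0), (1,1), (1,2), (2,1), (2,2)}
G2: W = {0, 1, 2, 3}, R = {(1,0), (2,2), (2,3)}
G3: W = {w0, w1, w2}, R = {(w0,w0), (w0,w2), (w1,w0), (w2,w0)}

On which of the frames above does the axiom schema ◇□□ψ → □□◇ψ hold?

G1, G3

This is the axiom for a generalized confluence (Geach) condition; its first-order frame correspondent is ∀x ∀y ∀z ((xRy ∧ xR²z) → ∃w (yR²w ∧ zRw)).
G1: ✓.
G2: fails — 2R2, 2R²3 but no w with 2R²w and 3Rw.
G3: ✓.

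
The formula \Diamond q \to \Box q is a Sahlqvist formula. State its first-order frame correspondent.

Partial functionality

Suppose ◇q→□q is valid. Take Rxy, Rxz and set V(q)={y}. Then ◇q at x, so □q at x, so q at z, i.e. z=y.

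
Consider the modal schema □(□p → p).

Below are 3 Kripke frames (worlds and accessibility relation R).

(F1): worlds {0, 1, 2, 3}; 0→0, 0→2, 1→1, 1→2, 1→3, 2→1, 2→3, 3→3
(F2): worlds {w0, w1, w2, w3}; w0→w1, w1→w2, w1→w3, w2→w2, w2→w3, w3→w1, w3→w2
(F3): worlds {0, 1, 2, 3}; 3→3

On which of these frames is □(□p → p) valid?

(F3)

Frame correspondent (Sahlqvist): ∀x ∀y (Rxy → Ryy) — i.e. shift-reflexivity.
(F1): fails — R02 but not R22.
(F2): fails — Rw3w1 but not Rw1w1.
(F3): condition met.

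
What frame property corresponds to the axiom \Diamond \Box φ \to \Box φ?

the Euclidean property

Equivalently (dual form): ◇φ → □◇φ.
Suppose ◇φ→□◇φ is valid. Take Rxy, Rxz and set V(φ)={y}. Then ◇φ at x, so □◇φ at x, so ◇φ at z, so some w with Rzw has φ; w=y, i.e. Rzy. By symmetry of the argument, Ryz.
Conversely, any frame satisfying \forall x \forall y \forall z (Rxy \wedge Rxz \to Ryz) validates the schema.
So the correspondent is the Euclidean property.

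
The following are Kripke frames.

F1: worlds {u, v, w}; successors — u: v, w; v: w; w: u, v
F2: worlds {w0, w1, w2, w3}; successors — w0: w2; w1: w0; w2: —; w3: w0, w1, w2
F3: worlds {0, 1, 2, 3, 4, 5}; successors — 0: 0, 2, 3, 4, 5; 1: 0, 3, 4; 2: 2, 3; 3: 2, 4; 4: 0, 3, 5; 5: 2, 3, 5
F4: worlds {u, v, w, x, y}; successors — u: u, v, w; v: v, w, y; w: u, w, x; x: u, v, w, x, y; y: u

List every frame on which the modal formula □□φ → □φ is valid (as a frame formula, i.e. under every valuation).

F4

This is the axiom for density; its first-order frame correspondent is ∀x ∀y (Rxy → ∃z (Rxz ∧ Rzy)).
F1: fails — Rwu but no z with Rwz and Rzu.
F2: fails — Rw1w0 but no z with Rw1z and Rzw0.
F3: fails — R34 but no z with R3z and Rz4.
F4: satisfies the condition.
Valid on: F4.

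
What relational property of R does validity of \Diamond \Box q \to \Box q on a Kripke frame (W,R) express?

the Euclidean property: \forall x \forall y \forall z (Rxy \wedge Rxz \to Ryz)

Equivalently (dual form): ◇q → □◇q.
Suppose ◇q→□◇q is valid. Take Rxy, Rxz and set V(q)={y}. Then ◇q at x, so □◇q at x, so ◇q at z, so some w with Rzw has q; w=y, i.e. Rzy. By symmetry of the argument, Ryz.
Conversely, on a frame with the Euclidean property the schema holds at every world under every valuation.
So the correspondent is the Euclidean property.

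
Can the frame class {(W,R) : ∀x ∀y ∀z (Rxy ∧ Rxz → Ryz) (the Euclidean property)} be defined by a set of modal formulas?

Yes — defined by ◇p → □◇p

Yes: it is the Euclidean property, defined by the 5 schema ◇p → □◇p.
Suppose ◇p→□◇p is valid. Take Rxy, Rxz and set V(p)={y}. Then ◇p at x, so □◇p at x, so ◇p at z, so some w with Rzw has p; w=y, i.e. Rzy. By symmetry of the argument, Ryz.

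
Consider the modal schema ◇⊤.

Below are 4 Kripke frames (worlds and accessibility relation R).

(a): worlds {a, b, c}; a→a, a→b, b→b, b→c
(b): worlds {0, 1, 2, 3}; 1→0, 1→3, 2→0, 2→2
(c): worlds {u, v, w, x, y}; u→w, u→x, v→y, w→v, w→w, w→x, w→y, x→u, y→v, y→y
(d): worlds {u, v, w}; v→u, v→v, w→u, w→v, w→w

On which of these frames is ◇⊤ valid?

This is the axiom for seriality; its first-order frame correspondent is ∀x ∃y Rxy.
(a): fails — world c has no successor.
(b): fails — world 0 has no successor.
(c): satisfies the condition.
(d): fails — world u has no successor.

(c)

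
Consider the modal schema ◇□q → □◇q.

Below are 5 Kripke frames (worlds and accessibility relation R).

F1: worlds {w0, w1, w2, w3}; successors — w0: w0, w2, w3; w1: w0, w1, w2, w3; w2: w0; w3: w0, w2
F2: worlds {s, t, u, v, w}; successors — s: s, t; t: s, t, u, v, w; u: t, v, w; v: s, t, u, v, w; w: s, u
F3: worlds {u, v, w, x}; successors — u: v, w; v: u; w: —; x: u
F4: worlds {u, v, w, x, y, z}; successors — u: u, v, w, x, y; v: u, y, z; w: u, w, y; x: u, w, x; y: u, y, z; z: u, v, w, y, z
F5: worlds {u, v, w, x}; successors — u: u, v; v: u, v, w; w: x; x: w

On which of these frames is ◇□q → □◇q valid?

Frame correspondent (Sahlqvist): ∀x ∀y ∀z (Rxy ∧ Rxz → ∃w (Ryw ∧ Rzw)) — i.e. convergence.
F1: holds.
F2: fails — Rtw and Rtu but w and u have no common successor.
F3: fails — Ruv and Ruw but v and w have no common successor.
F4: holds.
F5: fails — Rvv and Rvw but v and w have no common successor.

F1, F4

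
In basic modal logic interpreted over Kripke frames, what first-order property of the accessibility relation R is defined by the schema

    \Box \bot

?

emptiness of R: \forall x \forall y \neg Rxy

□⊥ is valid iff no world has any successor (otherwise □⊥ fails at any world with one).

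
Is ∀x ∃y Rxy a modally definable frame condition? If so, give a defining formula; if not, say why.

Yes: it is seriality, defined by the D schema □q → ◇q.

Yes, by □q → ◇q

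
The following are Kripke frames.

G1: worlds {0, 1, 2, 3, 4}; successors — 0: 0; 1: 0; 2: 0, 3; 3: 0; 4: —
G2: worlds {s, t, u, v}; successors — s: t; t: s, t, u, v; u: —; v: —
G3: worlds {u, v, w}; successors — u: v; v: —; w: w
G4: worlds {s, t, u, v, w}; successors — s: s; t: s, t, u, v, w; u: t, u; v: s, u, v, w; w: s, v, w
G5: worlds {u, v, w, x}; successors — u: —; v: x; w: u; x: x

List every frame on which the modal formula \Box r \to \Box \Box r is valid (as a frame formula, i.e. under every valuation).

Frame correspondent (Sahlqvist): \forall x \forall y \forall z (Rxy \wedge Ryz \to Rxz) — i.e. transitivity.
G1: satisfies the condition.
G2: fails — Rst and Rtv but not Rsv.
G3: satisfies the condition.
G4: fails — Rut and Rtv but not Ruv.
G5: satisfies the condition.
Valid on: G1, G3, G5.

G1, G3, G5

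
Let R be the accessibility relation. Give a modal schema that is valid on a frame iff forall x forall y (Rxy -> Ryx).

This is symmetry; the standard corresponding axiom is B: ψ → □◇ψ.
Suppose ψ→□◇ψ is valid. Take Rxy and set V(ψ)={x}. Then ψ at x, so □◇ψ at x, so ◇ψ at y, so some z with Ryz has ψ; z=x, i.e. Ryx.

ψ → □◇ψ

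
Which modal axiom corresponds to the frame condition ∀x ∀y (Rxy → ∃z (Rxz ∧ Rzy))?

□□q → □q

The condition is density. The C4 schema □□q → □q defines it.
Suppose □□q→□q is valid. Take Rxy and set V(q)={w : xR²w}. Then □□q at x, so □q at x, so q at y, i.e. ∃z(Rxz∧Rzy).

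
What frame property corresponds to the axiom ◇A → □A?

Suppose ◇A→□A is valid. Take Rxy, Rxz and set V(A)={y}. Then ◇A at x, so □A at x, so A at z, i.e. z=y.
Conversely, on a frame with partial functionality the schema holds at every world under every valuation.
Frame condition: ∀x ∀y ∀z (Rxy ∧ Rxz → y = z).

partial functionality: ∀x ∀y ∀z (Rxy ∧ Rxz → y = z)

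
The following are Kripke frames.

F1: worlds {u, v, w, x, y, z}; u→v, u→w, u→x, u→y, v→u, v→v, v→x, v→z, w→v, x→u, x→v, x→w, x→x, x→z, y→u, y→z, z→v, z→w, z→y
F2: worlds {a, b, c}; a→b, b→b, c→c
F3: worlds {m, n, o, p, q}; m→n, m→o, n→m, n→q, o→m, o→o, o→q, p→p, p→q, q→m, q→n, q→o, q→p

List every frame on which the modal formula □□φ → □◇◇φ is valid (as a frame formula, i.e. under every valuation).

F1, F2, F3

This is the axiom for a generalized confluence (Geach) condition; its first-order frame correspondent is ∀x ∀z (xRz → ∃w (xR²w ∧ zR²w)).
F1: satisfies the condition.
F2: satisfies the condition.
F3: satisfies the condition.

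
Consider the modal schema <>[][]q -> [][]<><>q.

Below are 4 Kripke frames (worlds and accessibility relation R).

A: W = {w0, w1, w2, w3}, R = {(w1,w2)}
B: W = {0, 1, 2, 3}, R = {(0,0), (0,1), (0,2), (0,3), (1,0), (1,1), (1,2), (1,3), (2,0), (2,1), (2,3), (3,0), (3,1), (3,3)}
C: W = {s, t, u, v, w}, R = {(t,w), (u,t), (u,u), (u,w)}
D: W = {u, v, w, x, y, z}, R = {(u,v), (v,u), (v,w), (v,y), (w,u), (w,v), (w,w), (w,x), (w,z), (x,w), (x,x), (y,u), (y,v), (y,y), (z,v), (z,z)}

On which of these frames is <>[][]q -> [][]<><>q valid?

A, B, D

The schema corresponds to a generalized confluence (Geach) condition: forall x forall y forall z ((xRy & x R^2 z) -> exists w (y R^2 w & z R^2 w)).
A: holds.
B: holds.
C: fails — uRt, uR²t but no w* with tR²w* and tR²w*.
D: holds.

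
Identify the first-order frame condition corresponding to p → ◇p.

reflexivity: ∀x Rxx

This is a form of the T axiom.
Its frame correspondent is reflexivity — ∀x Rxx.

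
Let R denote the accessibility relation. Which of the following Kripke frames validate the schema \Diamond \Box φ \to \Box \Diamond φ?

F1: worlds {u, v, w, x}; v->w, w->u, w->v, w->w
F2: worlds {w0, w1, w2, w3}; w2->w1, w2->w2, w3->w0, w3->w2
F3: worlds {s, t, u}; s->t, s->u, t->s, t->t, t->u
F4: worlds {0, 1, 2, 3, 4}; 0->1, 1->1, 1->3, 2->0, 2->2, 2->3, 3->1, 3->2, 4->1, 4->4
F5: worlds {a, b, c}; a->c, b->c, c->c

F5

The schema corresponds to convergence: \forall x \forall y \forall z (Rxy \wedge Rxz \to \exists w (Ryw \wedge Rzw)).
F1: fails — Rww and Rwu but w and u have no common successor.
F2: fails — Rw2w1 and Rw2w1 but w1 and w1 have no common successor.
F3: fails — Rsu and Rsu but u and u have no common successor.
F4: fails — R20 and R22 but 0 and 2 have no common successor.
F5: condition met.
Valid on: F5.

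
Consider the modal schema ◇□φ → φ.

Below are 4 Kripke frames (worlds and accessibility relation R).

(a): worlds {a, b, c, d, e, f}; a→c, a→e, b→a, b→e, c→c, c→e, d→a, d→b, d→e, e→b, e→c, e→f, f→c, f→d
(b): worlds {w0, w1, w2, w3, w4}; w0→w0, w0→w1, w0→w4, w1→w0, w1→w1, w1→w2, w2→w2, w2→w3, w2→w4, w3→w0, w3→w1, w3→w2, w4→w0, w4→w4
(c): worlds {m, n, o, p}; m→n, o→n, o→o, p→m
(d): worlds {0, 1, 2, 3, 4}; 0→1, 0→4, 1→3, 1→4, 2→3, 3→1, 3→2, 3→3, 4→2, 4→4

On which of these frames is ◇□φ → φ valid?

Frame correspondent (Sahlqvist): ∀x ∀y (Rxy → Ryx) — i.e. symmetry.
(a): fails — Rde but not Red.
(b): fails — Rw1w2 but not Rw2w1.
(c): fails — Ron but not Rno.
(d): fails — R01 but not R10.

none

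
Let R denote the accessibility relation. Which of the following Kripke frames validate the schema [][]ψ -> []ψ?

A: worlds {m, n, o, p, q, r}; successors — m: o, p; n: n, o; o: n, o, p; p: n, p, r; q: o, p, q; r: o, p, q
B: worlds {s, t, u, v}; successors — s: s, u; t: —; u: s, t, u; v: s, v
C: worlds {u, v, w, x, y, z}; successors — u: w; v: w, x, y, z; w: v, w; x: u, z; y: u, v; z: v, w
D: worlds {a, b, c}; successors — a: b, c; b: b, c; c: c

A, B, D

Frame correspondent (Sahlqvist): forall x forall y (Rxy -> exists z (Rxz & Rzy)) — i.e. density.
A: satisfies the condition.
B: satisfies the condition.
C: fails — Rvx but no t with Rvt and Rtx.
D: satisfies the condition.
Valid on: A, B, D.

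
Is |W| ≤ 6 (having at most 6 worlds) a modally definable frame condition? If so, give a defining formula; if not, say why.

No — not modally definable

Modal frame validity is preserved under disjoint unions.
Any modal formula valid on each of 7 disjoint one-world frames is valid on their disjoint union (validity is preserved under disjoint unions). Each one-world frame has |W|=1≤6, but the union has |W|=7.
So the class is not modally definable.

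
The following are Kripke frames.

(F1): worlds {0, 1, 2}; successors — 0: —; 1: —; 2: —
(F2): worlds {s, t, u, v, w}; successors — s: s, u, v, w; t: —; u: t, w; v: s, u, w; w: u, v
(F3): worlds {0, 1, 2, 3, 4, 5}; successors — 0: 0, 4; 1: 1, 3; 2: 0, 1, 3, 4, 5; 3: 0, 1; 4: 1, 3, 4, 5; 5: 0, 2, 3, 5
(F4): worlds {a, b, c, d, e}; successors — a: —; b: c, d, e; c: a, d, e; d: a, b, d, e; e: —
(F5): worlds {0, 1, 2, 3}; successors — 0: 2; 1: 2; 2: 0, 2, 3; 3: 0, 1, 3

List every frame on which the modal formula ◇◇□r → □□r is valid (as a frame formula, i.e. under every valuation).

(F1)

This is the axiom for a generalized confluence (Geach) condition; its first-order frame correspondent is ∀x ∀y ∀z ((xR²y ∧ xR²z) → ∃w (yRw ∧ z = w)).
(F1): ✓.
(F2): fails — sR²s, sR²t but no w* with sRw* and t=w*.
(F3): fails — 0R²0, 0R²1 but no w with 0Rw and 1=w.
(F4): fails — bR²a, bR²a but no w with aRw and a=w.
(F5): fails — 0R²0, 0R²0 but no w with 0Rw and 0=w.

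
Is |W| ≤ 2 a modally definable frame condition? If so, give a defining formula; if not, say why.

No

Any modally definable frame class is closed under disjoint unions.
Any modal formula valid on each of 3 disjoint one-world frames is valid on their disjoint union (validity is preserved under disjoint unions). Each one-world frame has |W|=1≤2, but the union has |W|=3.
Hence having at most 2 worlds is not modally definable.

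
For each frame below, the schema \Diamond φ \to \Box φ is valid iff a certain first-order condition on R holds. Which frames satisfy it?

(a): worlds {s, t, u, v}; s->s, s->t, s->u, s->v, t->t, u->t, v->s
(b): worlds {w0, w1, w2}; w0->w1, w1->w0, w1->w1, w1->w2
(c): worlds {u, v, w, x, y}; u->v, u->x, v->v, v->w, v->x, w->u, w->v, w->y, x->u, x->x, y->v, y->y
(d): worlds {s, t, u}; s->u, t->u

(d)

The schema corresponds to partial functionality: \forall x \forall y \forall z (Rxy \wedge Rxz \to y = z).
(a): fails — s sees both s and t.
(b): fails — w1 sees both w0 and w1.
(c): fails — u sees both v and x.
(d): ✓.
Valid on: (d).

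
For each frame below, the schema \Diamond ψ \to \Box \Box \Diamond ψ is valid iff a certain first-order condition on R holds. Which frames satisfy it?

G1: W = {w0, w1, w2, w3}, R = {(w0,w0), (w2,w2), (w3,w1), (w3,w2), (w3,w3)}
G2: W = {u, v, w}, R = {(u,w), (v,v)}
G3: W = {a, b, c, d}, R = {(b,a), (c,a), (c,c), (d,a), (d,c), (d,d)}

The schema corresponds to a generalized confluence (Geach) condition: \forall x \forall y \forall z ((xRy \wedge x R^2 z) \to \exists w (y = w \wedge zRw)).
G1: fails — w3Rw1, w3R²w1 but no w with w1=w and w1Rw.
G2: satisfies the condition.
G3: fails — cRa, cR²a but no w with a=w and aRw.
Valid on: G2.

G2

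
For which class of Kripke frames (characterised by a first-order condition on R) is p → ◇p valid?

Replacing p by ¬p and contraposing gives the equivalent schema □p → p.
Suppose □p→p is valid. At any x set V(p)={w : Rxw}. Then □p holds at x, so p holds at x, i.e. Rxx.

reflexivity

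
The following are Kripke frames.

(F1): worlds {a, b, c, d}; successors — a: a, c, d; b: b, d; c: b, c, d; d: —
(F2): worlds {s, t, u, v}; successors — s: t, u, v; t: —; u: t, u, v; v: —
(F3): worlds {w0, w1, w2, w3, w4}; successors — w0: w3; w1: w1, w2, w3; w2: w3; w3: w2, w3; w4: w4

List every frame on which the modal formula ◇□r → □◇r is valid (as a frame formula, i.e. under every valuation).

This is the axiom for convergence; its first-order frame correspondent is ∀x ∀y ∀z (Rxy ∧ Rxz → ∃w (Ryw ∧ Rzw)).
(F1): fails — Raa and Rad but a and d have no common successor.
(F2): fails — Rsv and Rsv but v and v have no common successor.
(F3): condition met.
Valid on: (F3).

(F3)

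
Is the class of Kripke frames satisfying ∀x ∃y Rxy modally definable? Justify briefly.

Yes, by □p → ◇p

The condition is seriality. A defining modal formula is □p → ◇p.
Suppose □p→◇p is valid. At any x set V(p)=W. Then □p at x, so ◇p at x, so x has a successor.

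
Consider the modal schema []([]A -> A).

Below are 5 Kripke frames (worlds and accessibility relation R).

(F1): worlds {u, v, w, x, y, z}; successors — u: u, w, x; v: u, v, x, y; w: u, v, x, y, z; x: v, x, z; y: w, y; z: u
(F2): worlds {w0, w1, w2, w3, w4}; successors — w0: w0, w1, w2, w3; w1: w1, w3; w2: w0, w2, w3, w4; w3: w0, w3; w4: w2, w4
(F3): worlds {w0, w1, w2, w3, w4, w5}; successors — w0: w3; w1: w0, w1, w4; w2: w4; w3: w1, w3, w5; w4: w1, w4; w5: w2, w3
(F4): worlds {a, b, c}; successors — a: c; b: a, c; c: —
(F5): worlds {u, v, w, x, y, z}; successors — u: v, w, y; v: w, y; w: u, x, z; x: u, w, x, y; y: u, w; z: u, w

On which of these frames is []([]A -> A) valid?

(F2)

The schema corresponds to shift-reflexivity: forall x forall y (Rxy -> Ryy).
(F1): fails — Ruw but not Rww.
(F2): condition met.
(F3): fails — Rw1w0 but not Rw0w0.
(F4): fails — Rac but not Rcc.
(F5): fails — Ruv but not Rvv.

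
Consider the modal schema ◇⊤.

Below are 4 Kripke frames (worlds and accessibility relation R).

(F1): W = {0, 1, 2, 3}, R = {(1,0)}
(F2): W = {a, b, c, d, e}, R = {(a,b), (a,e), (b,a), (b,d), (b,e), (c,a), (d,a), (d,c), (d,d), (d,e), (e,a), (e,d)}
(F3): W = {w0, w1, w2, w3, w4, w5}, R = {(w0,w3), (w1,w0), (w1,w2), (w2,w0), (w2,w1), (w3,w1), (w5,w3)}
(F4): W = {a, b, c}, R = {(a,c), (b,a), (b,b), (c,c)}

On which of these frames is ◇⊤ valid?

(F2), (F4)

The schema corresponds to seriality: ∀x ∃y Rxy.
(F1): fails — world 0 has no successor.
(F2): condition met.
(F3): fails — world w4 has no successor.
(F4): condition met.
Valid on: (F2), (F4).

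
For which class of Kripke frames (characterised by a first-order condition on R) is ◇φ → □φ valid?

Suppose ◇φ→□φ is valid. Take Rxy, Rxz and set V(φ)={y}. Then ◇φ at x, so □φ at x, so φ at z, i.e. z=y.

partial functionality: ∀x ∀y ∀z (Rxy ∧ Rxz → y = z)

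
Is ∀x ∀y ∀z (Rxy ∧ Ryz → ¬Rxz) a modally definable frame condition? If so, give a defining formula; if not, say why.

No — not modally definable

Modal frame validity is preserved under surjective bounded morphisms.
The 7-cycle (worlds a,b,c,d,e,f,g with a→b→c→d→e→f→g→a) is intransitive. Mapping every world to a single reflexive point • is a surjective bounded morphism; the reflexive point is not intransitive (R••∧R•• but R••).
So the class is not modally definable.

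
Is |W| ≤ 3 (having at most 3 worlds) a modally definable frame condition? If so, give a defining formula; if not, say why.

No

If a class were modally definable it would be closed under disjoint unions (Goldblatt–Thomason).
Any modal formula valid on each of 4 disjoint one-world frames is valid on their disjoint union (validity is preserved under disjoint unions). Each one-world frame has |W|=1≤3, but the union has |W|=4.
So the class is not modally definable.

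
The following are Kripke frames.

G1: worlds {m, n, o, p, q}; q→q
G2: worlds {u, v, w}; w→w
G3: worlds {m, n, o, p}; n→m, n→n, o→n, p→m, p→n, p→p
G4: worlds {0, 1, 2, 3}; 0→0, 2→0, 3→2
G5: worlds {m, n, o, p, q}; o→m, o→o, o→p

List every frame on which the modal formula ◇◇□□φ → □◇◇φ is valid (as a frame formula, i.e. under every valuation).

G1, G2, G4

This is the axiom for a generalized confluence (Geach) condition; its first-order frame correspondent is ∀x ∀y ∀z ((xR²y ∧ xRz) → ∃w (yR²w ∧ zR²w)).
G1: condition met.
G2: condition met.
G3: fails — nR²m, nRm but no w with mR²w and mR²w.
G4: condition met.
G5: fails — oR²m, oRm but no w with mR²w and mR²w.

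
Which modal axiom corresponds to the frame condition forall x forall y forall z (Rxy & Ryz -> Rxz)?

A defining formula is □ψ → □□ψ (the 4 axiom).
Suppose □ψ→□□ψ is valid. Take Rxy, Ryz and set V(ψ)={w : Rxw}. Then □ψ at x, so □□ψ at x, so □ψ at y, so ψ at z, i.e. Rxz.

□ψ → □□ψ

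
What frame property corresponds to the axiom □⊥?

This is the Ver axiom.
Its frame correspondent is emptiness of R — ∀x ∀y ¬Rxy.

Emptiness of R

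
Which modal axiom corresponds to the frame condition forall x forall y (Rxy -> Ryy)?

□(□ψ → ψ)

The condition is shift-reflexivity. The T□ schema □(□ψ → ψ) defines it.
Suppose □(□ψ→ψ) is valid. Take Rxy and set V(ψ)={w : Ryw}. Then at y, □ψ holds; since □(□ψ→ψ) at x, □ψ→ψ at y, so ψ at y, i.e. Ryy.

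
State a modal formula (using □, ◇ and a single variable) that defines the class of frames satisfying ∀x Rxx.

The condition is reflexivity. The T schema □p → p defines it.

□p → p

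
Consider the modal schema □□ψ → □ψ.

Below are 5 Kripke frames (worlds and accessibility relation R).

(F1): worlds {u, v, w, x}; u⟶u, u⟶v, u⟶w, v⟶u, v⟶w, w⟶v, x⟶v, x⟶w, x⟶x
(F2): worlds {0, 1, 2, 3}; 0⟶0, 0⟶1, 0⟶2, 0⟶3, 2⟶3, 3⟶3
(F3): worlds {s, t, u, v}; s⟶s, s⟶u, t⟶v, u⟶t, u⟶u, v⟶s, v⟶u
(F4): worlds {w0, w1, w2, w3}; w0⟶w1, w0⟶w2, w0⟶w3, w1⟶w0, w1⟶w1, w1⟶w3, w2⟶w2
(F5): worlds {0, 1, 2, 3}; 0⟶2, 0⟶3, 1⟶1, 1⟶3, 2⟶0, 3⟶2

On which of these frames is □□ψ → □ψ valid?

(F2), (F4)

The schema corresponds to density: ∀x ∀y (Rxy → ∃z (Rxz ∧ Rzy)).
(F1): fails — Rwv but no z with Rwz and Rzv.
(F2): holds.
(F3): fails — Rtv but no z with Rtz and Rzv.
(F4): holds.
(F5): fails — R32 but no z with R3z and Rz2.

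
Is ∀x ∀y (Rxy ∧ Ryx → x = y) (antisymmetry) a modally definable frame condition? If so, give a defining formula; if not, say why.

No — not modally definable

If a class were modally definable it would be closed under surjective bounded morphisms (Goldblatt–Thomason).
The 4-cycle (worlds s,t,u,v with s→t→u→v→s) is antisymmetric. Sending even-indexed worlds to • and odd-indexed worlds to ∘ is a surjective bounded morphism onto the two-world frame with •↔∘, which is not antisymmetric.
Hence antisymmetry is not modally definable.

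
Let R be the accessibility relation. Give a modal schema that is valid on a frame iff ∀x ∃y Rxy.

The condition is seriality. The D schema □ψ → ◇ψ defines it.
Suppose □ψ→◇ψ is valid. At any x set V(ψ)=W. Then □ψ at x, so ◇ψ at x, so x has a successor.

□ψ → ◇ψ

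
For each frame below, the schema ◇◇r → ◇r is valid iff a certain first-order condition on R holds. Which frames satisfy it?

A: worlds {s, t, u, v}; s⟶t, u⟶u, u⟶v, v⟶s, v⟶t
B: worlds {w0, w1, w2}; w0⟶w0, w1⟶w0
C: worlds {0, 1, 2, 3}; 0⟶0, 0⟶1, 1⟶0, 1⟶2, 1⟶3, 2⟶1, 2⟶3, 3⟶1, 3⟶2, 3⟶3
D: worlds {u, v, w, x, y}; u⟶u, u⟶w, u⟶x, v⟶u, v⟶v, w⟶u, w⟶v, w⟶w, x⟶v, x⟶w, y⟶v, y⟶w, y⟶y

The schema corresponds to transitivity: ∀x ∀y ∀z (Rxy ∧ Ryz → Rxz).
A: fails — Ruv and Rvt but not Rut.
B: condition met.
C: fails — R10 and R01 but not R11.
D: fails — Rxw and Rwu but not Rxu.
Valid on: B.

B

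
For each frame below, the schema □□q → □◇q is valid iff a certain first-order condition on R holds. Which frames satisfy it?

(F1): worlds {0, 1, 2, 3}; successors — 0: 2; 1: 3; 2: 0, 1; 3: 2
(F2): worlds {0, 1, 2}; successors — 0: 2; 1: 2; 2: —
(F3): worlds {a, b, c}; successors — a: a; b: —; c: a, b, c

(F1)

This is the axiom for a generalized confluence (Geach) condition; its first-order frame correspondent is ∀x ∀z (xRz → ∃w (xR²w ∧ zRw)).
(F1): satisfies the condition.
(F2): fails — 0R2 but no w with 0R²w and 2Rw.
(F3): fails — cRb but no w with cR²w and bRw.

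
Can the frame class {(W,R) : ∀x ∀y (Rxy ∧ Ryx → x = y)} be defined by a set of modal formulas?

Not modally definable

If a class were modally definable it would be closed under surjective bounded morphisms (Goldblatt–Thomason).
The 8-cycle (worlds a,b,c,d,e,f,g,h with a→b→c→d→e→f→g→h→a) is antisymmetric. Sending even-indexed worlds to s and odd-indexed worlds to t is a surjective bounded morphism onto the two-world frame with s↔t, which is not antisymmetric.
So the class is not modally definable.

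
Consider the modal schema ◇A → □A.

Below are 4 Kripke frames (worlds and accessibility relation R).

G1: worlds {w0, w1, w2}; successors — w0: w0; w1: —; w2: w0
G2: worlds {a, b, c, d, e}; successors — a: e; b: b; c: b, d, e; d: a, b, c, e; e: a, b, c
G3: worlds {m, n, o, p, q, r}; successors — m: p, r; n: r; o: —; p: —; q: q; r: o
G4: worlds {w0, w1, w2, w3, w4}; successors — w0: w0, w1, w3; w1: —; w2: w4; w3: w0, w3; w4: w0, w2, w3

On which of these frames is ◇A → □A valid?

Frame correspondent (Sahlqvist): ∀x ∀y ∀z (Rxy ∧ Rxz → y = z) — i.e. partial functionality.
G1: condition met.
G2: fails — c sees both b and d.
G3: fails — m sees both p and r.
G4: fails — w0 sees both w0 and w1.
Valid on: G1.

G1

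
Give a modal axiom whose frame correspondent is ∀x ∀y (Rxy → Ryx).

q → □◇q

This is symmetry; the standard corresponding axiom is B: q → □◇q.
Suppose q→□◇q is valid. Take Rxy and set V(q)={x}. Then q at x, so □◇q at x, so ◇q at y, so some z with Ryz has q; z=x, i.e. Ryx.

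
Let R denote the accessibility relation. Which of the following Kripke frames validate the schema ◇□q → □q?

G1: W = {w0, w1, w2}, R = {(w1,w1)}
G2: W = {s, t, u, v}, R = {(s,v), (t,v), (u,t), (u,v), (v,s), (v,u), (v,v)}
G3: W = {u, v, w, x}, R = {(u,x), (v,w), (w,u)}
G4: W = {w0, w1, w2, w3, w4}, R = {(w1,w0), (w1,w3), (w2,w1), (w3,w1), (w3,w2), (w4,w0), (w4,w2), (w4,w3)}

G1

Frame correspondent (Sahlqvist): ∀x ∀y ∀z (Rxy ∧ Rxz → Ryz) — i.e. the Euclidean property.
G1: satisfies the condition.
G2: fails — Ruv and Rut but not Rvt.
G3: fails — Rux and Rux but not Rxx.
G4: fails — Rw1w0 and Rw1w0 but not Rw0w0.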